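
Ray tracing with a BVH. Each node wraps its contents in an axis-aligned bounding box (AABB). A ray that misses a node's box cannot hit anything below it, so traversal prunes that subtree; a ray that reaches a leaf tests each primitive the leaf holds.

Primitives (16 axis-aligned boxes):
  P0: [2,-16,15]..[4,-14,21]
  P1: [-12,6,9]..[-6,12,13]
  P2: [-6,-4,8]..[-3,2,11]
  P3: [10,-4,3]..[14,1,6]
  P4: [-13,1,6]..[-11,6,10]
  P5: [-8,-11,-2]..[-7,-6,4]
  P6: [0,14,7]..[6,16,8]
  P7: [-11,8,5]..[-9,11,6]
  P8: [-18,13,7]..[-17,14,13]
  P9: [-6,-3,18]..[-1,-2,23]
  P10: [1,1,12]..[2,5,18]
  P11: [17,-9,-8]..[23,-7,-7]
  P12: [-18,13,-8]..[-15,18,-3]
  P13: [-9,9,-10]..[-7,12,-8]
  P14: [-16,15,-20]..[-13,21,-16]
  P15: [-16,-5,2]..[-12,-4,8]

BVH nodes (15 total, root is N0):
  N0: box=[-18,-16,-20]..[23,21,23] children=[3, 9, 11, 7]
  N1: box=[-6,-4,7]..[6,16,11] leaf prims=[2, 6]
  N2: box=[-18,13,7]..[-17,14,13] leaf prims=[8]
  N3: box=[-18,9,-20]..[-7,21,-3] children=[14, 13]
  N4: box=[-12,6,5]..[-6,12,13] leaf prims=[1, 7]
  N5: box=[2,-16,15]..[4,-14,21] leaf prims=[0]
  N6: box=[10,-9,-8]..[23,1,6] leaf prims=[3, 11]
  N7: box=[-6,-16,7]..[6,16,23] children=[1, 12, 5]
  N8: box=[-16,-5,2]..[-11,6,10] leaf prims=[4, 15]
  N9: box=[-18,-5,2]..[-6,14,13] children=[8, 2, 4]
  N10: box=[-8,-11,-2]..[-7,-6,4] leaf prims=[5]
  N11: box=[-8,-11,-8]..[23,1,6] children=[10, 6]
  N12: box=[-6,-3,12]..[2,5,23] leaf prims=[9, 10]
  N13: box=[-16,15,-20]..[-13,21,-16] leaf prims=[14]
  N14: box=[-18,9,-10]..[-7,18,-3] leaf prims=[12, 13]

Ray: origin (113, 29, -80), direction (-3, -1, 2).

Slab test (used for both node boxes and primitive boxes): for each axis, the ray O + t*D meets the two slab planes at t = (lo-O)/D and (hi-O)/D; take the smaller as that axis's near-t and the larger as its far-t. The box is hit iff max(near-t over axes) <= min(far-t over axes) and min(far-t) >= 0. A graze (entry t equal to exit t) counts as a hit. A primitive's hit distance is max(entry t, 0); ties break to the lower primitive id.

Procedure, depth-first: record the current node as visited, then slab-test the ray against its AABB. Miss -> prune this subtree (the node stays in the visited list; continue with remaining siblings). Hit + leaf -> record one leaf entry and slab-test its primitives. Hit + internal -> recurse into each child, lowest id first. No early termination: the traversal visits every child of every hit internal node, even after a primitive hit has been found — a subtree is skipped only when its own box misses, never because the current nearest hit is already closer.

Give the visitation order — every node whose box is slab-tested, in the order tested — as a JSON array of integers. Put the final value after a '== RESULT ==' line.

Trace the traversal:
N0 x:[30,131/3] y:[8,45] z:[30,103/2] -> hit [30,131/3], descend [3, 7, 9, 11]
  N3 x:[40,131/3] y:[8,20] z:[30,77/2] -> miss, prune
  N7 x:[107/3,119/3] y:[13,45] z:[87/2,103/2] -> miss, prune
  N9 x:[119/3,131/3] y:[15,34] z:[41,93/2] -> miss, prune
  N11 x:[30,121/3] y:[28,40] z:[36,43] -> hit [36,40], descend [6, 10]
    N6 x:[30,103/3] y:[28,38] z:[36,43] -> miss, prune
    N10 x:[40,121/3] y:[35,40] z:[39,42] -> hit [40,40] leaf, test {P5@t=40}

7 AABB tests over nodes [0, 3, 7, 9, 11, 6, 10]; 1 leaf entered; closest P5.

== RESULT ==
[0, 3, 7, 9, 11, 6, 10]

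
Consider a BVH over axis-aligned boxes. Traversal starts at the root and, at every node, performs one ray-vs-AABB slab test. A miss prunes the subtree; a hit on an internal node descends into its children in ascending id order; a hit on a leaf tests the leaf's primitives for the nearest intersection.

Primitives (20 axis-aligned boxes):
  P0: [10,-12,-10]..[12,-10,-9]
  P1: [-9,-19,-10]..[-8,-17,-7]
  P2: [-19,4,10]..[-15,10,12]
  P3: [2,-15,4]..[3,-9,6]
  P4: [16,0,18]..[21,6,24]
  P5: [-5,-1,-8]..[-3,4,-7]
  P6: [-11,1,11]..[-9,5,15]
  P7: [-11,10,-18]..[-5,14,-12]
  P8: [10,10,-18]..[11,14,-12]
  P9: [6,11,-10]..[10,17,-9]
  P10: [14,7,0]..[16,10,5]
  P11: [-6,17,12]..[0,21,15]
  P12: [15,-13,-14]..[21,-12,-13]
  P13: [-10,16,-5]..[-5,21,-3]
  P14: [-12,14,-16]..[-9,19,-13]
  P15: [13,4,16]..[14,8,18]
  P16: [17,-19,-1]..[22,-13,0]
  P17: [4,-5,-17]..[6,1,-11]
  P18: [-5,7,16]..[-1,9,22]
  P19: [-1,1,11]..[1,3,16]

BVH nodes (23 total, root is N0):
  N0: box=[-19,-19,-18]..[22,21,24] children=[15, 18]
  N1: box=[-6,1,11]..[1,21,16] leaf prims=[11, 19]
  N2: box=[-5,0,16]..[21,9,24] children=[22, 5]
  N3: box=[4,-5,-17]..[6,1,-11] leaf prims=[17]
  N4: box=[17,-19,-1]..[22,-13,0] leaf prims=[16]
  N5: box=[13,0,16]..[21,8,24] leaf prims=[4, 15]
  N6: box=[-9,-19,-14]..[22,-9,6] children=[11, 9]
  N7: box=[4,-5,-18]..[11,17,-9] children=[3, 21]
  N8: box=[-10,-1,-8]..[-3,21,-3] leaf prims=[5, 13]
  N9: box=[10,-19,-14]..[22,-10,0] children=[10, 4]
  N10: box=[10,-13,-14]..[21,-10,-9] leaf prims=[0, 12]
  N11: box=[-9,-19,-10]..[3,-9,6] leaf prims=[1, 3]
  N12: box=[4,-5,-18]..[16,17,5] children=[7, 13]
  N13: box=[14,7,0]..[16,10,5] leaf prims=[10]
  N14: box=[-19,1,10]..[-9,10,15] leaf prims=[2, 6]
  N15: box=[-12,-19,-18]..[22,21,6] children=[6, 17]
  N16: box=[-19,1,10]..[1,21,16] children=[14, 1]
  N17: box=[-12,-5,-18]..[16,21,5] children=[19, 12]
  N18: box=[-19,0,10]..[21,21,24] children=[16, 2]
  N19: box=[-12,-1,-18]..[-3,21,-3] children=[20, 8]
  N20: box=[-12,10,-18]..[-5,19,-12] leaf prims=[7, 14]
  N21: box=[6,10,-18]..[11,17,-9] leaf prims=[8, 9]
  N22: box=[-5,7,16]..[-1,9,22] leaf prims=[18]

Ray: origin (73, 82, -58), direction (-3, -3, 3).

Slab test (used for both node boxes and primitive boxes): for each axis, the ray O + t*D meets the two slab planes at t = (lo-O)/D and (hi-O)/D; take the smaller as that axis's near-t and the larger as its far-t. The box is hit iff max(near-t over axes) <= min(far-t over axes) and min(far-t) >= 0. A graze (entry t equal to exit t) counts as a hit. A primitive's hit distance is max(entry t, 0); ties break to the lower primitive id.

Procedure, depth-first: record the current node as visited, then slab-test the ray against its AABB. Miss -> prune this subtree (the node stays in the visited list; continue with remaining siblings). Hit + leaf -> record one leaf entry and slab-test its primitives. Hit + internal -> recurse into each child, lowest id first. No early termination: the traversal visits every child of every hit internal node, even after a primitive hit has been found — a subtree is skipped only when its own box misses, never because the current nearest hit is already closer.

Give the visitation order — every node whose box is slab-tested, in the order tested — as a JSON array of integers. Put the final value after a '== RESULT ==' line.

Trace the traversal:
N0 x:[17,92/3] y:[61/3,101/3] z:[40/3,82/3] -> hit [61/3,82/3], descend [15, 18]
  N15 x:[17,85/3] y:[61/3,101/3] z:[40/3,64/3] -> hit [61/3,64/3], descend [6, 17]
    N6 x:[17,82/3] y:[91/3,101/3] z:[44/3,64/3] -> miss, prune
    N17 x:[19,85/3] y:[61/3,29] z:[40/3,21] -> hit [61/3,21], descend [12, 19]
      N12 x:[19,23] y:[65/3,29] z:[40/3,21] -> miss, prune
      N19 x:[76/3,85/3] y:[61/3,83/3] z:[40/3,55/3] -> miss, prune
  N18 x:[52/3,92/3] y:[61/3,82/3] z:[68/3,82/3] -> hit [68/3,82/3], descend [2, 16]
    N2 x:[52/3,26] y:[73/3,82/3] z:[74/3,82/3] -> hit [74/3,26], descend [5, 22]
      N5 x:[52/3,20] y:[74/3,82/3] z:[74/3,82/3] -> miss, prune
      N22 x:[74/3,26] y:[73/3,25] z:[74/3,80/3] -> hit [74/3,25] leaf, test {P18@t=74/3}
    N16 x:[24,92/3] y:[61/3,27] z:[68/3,74/3] -> hit [24,74/3], descend [1, 14]
      N1 x:[24,79/3] y:[61/3,27] z:[23,74/3] -> hit [24,74/3] leaf, test {P11(miss), P19(miss)}
      N14 x:[82/3,92/3] y:[24,27] z:[68/3,73/3] -> miss, prune

Visited [0, 15, 6, 17, 12, 19, 18, 2, 5, 22, 16, 1, 14]. Tests: 13 box, 2 leaf. Nearest: P18.

== RESULT ==
[0, 15, 6, 17, 12, 19, 18, 2, 5, 22, 16, 1, 14]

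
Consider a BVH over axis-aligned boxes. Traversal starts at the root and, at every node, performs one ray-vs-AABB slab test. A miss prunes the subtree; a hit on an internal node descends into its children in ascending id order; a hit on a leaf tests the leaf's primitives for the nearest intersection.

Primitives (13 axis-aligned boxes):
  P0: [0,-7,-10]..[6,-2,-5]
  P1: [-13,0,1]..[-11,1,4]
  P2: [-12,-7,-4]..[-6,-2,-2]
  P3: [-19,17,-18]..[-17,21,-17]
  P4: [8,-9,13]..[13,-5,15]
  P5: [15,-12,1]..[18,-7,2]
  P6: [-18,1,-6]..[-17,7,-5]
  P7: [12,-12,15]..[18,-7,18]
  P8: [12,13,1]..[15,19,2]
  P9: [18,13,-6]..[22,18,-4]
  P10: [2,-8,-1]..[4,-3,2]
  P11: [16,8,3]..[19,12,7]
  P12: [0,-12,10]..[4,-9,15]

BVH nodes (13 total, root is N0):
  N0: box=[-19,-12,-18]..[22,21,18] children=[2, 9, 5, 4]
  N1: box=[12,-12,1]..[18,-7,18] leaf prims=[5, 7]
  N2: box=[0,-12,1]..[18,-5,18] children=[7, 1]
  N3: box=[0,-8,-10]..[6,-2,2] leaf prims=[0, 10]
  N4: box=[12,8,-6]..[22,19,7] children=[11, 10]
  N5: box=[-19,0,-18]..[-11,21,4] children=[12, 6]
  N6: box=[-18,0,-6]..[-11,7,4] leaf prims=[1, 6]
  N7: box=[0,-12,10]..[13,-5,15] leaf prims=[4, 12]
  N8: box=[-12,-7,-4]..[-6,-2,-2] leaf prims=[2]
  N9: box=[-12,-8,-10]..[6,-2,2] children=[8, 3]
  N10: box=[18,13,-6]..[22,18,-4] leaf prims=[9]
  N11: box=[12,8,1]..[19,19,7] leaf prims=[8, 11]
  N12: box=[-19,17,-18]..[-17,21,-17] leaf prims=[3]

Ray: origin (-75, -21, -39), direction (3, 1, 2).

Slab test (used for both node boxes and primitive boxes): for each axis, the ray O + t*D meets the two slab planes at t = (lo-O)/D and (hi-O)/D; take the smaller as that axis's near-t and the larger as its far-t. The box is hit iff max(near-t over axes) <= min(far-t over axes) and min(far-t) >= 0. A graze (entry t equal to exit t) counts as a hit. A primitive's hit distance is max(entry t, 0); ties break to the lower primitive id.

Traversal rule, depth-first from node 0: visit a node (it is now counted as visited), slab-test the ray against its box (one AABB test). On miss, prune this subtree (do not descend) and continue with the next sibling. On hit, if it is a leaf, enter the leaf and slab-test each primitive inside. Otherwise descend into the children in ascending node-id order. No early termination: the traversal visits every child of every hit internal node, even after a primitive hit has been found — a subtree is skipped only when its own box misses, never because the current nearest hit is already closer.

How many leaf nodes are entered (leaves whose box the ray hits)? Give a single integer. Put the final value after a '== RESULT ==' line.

Traverse from the root:
N0 x:[56/3,97/3] y:[9,42] z:[21/2,57/2] -> hit [56/3,57/2], descend [2, 4, 5, 9]
  N2 x:[25,31] y:[9,16] z:[20,57/2] -> miss, prune
  N4 x:[29,97/3] y:[29,40] z:[33/2,23] -> miss, prune
  N5 x:[56/3,64/3] y:[21,42] z:[21/2,43/2] -> hit [21,64/3], descend [6, 12]
    N6 x:[19,64/3] y:[21,28] z:[33/2,43/2] -> hit [21,64/3] leaf, test {P1@t=21, P6(miss)}
    N12 x:[56/3,58/3] y:[38,42] z:[21/2,11] -> miss, prune
  N9 x:[21,27] y:[13,19] z:[29/2,41/2] -> miss, prune

Summary -> nodes [0, 2, 4, 5, 6, 12, 9]; box-tests=7; leaf-entries=1; first=P1

== RESULT ==
1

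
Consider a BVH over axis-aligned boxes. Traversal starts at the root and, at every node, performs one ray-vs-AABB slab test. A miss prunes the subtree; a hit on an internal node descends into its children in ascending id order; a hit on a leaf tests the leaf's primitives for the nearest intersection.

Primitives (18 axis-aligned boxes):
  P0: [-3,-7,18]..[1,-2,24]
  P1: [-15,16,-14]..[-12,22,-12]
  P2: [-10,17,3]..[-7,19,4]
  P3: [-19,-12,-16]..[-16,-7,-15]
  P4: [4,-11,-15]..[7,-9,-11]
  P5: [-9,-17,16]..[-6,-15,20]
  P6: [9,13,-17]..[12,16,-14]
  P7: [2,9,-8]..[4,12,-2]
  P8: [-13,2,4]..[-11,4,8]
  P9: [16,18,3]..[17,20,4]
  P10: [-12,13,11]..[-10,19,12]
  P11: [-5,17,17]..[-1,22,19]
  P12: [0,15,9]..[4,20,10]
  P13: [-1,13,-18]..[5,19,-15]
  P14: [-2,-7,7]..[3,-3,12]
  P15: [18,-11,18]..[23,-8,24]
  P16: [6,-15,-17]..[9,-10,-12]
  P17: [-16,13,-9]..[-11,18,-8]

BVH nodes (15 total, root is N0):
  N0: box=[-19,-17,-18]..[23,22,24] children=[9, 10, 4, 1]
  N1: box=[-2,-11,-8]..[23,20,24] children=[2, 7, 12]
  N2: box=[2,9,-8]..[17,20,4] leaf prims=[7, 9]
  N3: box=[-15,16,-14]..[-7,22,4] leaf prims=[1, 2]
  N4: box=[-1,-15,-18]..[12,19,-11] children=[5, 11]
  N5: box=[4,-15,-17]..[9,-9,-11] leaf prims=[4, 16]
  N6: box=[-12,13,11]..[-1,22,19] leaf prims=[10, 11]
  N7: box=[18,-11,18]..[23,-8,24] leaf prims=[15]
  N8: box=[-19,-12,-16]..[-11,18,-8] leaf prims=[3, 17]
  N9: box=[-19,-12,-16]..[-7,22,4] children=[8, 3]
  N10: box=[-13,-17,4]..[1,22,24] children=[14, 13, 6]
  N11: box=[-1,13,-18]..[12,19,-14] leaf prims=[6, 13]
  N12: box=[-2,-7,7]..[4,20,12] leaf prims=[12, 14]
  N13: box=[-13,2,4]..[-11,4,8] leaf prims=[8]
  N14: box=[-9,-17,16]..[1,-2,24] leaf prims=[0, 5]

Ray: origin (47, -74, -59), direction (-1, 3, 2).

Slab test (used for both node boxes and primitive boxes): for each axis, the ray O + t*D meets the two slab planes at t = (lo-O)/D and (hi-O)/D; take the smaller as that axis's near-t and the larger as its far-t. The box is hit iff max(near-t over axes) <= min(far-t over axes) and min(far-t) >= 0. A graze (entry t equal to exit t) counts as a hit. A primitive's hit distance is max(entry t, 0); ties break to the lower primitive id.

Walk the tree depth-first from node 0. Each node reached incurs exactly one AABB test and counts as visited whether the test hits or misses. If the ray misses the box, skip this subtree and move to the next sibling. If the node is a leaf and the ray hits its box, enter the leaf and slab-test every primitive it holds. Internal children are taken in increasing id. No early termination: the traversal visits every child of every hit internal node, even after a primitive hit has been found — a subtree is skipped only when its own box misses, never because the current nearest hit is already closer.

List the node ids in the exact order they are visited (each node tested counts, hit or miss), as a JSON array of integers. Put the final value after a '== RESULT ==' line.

Trace the traversal:
N0 x:[24,66] y:[19,32] z:[41/2,83/2] -> hit [24,32], descend [1, 4, 9, 10]
  N1 x:[24,49] y:[21,94/3] z:[51/2,83/2] -> hit [51/2,94/3], descend [2, 7, 12]
    N2 x:[30,45] y:[83/3,94/3] z:[51/2,63/2] -> hit [30,94/3] leaf, test {P7(miss), P9@t=31}
    N7 x:[24,29] y:[21,22] z:[77/2,83/2] -> miss, prune
    N12 x:[43,49] y:[67/3,94/3] z:[33,71/2] -> miss, prune
  N4 x:[35,48] y:[59/3,31] z:[41/2,24] -> miss, prune
  N9 x:[54,66] y:[62/3,32] z:[43/2,63/2] -> miss, prune
  N10 x:[46,60] y:[19,32] z:[63/2,83/2] -> miss, prune

Visited [0, 1, 2, 7, 12, 4, 9, 10]. Tests: 8 box, 1 leaf. Nearest: P9.

== RESULT ==
[0, 1, 2, 7, 12, 4, 9, 10]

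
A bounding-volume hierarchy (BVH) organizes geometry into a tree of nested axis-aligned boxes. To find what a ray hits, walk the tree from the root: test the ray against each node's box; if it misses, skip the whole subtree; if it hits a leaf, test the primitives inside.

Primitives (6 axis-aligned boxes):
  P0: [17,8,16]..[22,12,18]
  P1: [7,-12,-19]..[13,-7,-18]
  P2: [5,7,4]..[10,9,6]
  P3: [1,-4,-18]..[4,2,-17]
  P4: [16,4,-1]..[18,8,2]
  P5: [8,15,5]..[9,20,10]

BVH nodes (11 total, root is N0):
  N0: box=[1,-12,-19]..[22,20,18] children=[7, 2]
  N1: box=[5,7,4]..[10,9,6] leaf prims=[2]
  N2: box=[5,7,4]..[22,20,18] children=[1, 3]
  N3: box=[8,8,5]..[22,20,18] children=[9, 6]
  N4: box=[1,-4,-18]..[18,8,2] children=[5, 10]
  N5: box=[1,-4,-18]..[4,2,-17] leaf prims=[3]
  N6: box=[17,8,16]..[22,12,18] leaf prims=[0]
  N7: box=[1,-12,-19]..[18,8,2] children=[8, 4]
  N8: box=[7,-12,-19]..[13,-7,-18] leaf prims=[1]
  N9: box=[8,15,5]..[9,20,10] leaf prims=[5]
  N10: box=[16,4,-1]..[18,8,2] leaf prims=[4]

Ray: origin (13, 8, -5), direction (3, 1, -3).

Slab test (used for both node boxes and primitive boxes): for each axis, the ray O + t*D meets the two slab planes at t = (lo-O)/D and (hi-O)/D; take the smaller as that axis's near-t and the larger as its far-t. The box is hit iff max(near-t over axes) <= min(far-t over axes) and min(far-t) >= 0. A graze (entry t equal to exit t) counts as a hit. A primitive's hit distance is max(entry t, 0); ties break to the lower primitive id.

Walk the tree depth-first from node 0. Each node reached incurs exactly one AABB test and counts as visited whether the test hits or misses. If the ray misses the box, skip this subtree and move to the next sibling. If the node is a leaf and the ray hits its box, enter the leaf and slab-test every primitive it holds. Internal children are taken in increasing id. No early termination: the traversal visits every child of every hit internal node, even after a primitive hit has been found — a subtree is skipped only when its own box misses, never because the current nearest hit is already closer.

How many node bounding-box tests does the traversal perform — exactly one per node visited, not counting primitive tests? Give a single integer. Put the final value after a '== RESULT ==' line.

Trace the traversal:
N0 x:[-4,3] y:[-20,12] z:[-23/3,14/3] -> hit [-4,3], descend [2, 7]
  N2 x:[-8/3,3] y:[-1,12] z:[-23/3,-3] -> miss, prune
  N7 x:[-4,5/3] y:[-20,0] z:[-7/3,14/3] -> hit [-7/3,0], descend [4, 8]
    N4 x:[-4,5/3] y:[-12,0] z:[-7/3,13/3] -> hit [-7/3,0], descend [5, 10]
      N5 x:[-4,-3] y:[-12,-6] z:[4,13/3] -> miss, prune
      N10 x:[1,5/3] y:[-4,0] z:[-7/3,-4/3] -> miss, prune
    N8 x:[-2,0] y:[-20,-15] z:[13/3,14/3] -> miss, prune

Visited [0, 2, 7, 4, 5, 10, 8]. Tests: 7 box, 0 leaf. Nearest: miss.

== RESULT ==
7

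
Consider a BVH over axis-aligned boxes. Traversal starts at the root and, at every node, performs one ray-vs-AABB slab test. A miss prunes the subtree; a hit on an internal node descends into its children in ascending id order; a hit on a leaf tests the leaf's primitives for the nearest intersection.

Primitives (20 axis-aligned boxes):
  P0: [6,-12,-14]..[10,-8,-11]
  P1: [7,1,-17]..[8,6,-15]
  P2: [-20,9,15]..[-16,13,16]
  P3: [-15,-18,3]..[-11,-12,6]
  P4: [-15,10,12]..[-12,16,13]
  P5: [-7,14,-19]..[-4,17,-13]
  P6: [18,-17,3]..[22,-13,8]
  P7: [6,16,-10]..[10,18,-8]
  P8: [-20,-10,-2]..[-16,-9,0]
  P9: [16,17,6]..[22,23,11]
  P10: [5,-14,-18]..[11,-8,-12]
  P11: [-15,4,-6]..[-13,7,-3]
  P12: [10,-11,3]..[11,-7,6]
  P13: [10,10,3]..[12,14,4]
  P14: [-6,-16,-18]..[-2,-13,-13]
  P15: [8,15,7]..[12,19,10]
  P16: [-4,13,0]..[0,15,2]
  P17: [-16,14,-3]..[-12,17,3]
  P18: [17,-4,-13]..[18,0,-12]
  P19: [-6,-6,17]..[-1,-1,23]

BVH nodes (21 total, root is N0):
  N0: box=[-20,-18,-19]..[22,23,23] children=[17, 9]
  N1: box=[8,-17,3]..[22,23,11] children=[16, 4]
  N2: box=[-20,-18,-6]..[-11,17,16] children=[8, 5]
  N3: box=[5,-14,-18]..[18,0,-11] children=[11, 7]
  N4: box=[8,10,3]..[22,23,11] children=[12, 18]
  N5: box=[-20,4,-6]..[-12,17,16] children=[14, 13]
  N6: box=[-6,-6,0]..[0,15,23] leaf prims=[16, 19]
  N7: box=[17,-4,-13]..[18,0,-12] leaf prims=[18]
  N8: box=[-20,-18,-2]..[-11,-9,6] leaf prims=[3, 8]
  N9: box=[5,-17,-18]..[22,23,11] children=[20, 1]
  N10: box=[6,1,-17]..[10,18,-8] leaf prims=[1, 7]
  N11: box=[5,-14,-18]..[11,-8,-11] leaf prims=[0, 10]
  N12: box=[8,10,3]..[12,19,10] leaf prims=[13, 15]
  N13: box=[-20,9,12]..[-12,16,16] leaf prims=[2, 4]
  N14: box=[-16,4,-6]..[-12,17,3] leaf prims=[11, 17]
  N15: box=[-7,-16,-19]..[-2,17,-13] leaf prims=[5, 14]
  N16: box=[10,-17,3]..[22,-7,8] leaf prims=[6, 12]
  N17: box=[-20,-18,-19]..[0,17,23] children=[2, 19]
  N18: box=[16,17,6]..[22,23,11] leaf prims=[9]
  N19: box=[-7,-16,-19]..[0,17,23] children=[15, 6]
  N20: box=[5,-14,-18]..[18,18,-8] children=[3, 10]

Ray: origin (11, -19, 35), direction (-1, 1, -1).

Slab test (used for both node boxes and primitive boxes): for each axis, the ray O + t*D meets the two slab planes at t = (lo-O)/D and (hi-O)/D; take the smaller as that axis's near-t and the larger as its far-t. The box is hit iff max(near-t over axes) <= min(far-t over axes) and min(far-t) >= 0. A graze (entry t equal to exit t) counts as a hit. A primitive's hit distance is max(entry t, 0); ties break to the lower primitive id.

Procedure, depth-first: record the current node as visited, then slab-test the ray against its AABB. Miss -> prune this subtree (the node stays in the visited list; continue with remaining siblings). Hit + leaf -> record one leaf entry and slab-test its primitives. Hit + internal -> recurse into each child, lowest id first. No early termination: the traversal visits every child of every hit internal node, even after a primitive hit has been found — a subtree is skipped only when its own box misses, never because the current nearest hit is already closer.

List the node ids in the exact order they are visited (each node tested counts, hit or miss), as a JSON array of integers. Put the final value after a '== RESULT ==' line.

Traverse from the root:
N0 x:[-11,31] y:[1,42] z:[12,54] -> hit [12,31], descend [9, 17]
  N9 x:[-11,6] y:[2,42] z:[24,53] -> miss, prune
  N17 x:[11,31] y:[1,36] z:[12,54] -> hit [12,31], descend [2, 19]
    N2 x:[22,31] y:[1,36] z:[19,41] -> hit [22,31], descend [5, 8]
      N5 x:[23,31] y:[23,36] z:[19,41] -> hit [23,31], descend [13, 14]
        N13 x:[23,31] y:[28,35] z:[19,23] -> miss, prune
        N14 x:[23,27] y:[23,36] z:[32,41] -> miss, prune
      N8 x:[22,31] y:[1,10] z:[29,37] -> miss, prune
    N19 x:[11,18] y:[3,36] z:[12,54] -> hit [12,18], descend [6, 15]
      N6 x:[11,17] y:[13,34] z:[12,35] -> hit [13,17] leaf, test {P16(miss), P19@t=13}
      N15 x:[13,18] y:[3,36] z:[48,54] -> miss, prune

11 AABB tests over nodes [0, 9, 17, 2, 5, 13, 14, 8, 19, 6, 15]; 1 leaf entered; closest P19.

== RESULT ==
[0, 9, 17, 2, 5, 13, 14, 8, 19, 6, 15]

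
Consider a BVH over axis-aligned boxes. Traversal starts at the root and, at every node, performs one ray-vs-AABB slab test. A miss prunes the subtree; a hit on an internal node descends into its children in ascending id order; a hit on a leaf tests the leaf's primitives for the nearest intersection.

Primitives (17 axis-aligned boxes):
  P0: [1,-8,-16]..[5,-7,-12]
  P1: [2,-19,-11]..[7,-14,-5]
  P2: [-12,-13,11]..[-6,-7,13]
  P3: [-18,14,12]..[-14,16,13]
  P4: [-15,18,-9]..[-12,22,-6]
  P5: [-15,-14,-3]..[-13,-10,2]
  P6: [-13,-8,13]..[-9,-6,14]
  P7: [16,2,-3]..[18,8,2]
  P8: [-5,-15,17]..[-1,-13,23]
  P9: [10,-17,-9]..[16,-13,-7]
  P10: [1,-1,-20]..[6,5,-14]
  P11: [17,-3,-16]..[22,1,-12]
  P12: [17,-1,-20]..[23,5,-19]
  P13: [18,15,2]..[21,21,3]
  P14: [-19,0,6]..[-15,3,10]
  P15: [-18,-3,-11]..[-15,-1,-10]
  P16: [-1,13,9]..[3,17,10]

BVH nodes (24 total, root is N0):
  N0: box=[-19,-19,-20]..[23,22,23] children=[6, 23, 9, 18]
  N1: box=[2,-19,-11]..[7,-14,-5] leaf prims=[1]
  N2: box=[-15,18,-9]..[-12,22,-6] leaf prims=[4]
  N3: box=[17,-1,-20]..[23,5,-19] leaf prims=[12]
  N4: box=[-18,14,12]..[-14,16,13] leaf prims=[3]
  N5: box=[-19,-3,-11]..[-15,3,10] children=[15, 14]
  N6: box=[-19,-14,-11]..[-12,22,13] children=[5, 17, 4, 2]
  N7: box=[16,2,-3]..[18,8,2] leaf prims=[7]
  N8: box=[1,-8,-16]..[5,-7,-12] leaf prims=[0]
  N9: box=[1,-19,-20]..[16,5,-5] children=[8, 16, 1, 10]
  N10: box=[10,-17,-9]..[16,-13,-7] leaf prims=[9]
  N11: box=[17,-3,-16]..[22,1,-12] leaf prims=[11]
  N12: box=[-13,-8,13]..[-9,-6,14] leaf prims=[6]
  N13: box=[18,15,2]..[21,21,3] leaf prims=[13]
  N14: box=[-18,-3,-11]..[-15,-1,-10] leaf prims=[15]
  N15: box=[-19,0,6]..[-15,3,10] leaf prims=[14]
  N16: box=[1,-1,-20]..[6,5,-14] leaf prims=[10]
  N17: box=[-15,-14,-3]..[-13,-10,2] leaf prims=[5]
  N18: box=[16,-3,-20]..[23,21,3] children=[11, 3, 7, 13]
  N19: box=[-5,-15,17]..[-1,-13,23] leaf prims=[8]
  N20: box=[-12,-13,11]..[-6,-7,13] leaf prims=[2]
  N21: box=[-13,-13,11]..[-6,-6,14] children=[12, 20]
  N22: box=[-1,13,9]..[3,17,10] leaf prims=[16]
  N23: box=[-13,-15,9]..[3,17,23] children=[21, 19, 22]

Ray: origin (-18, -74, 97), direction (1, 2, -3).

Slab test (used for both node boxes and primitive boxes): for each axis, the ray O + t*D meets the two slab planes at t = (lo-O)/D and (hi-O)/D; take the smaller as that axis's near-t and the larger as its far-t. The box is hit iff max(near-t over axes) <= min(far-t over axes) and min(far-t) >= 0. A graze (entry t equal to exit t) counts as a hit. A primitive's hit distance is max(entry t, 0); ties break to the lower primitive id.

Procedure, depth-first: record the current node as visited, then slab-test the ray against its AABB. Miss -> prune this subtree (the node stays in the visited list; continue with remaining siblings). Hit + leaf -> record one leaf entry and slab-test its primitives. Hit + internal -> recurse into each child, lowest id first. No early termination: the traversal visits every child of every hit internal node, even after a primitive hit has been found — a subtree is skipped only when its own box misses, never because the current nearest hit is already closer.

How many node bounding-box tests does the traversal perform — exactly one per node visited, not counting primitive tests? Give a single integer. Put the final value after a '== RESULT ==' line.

Traverse from the root:
N0 x:[-1,41] y:[55/2,48] z:[74/3,39] -> hit [55/2,39], descend [6, 9, 18, 23]
  N6 x:[-1,6] y:[30,48] z:[28,36] -> miss, prune
  N9 x:[19,34] y:[55/2,79/2] z:[34,39] -> hit [34,34], descend [1, 8, 10, 16]
    N1 x:[20,25] y:[55/2,30] z:[34,36] -> miss, prune
    N8 x:[19,23] y:[33,67/2] z:[109/3,113/3] -> miss, prune
    N10 x:[28,34] y:[57/2,61/2] z:[104/3,106/3] -> miss, prune
    N16 x:[19,24] y:[73/2,79/2] z:[37,39] -> miss, prune
  N18 x:[34,41] y:[71/2,95/2] z:[94/3,39] -> hit [71/2,39], descend [3, 7, 11, 13]
    N3 x:[35,41] y:[73/2,79/2] z:[116/3,39] -> hit [116/3,39] leaf, test {P12@t=116/3}
    N7 x:[34,36] y:[38,41] z:[95/3,100/3] -> miss, prune
    N11 x:[35,40] y:[71/2,75/2] z:[109/3,113/3] -> hit [109/3,75/2] leaf, test {P11@t=109/3}
    N13 x:[36,39] y:[89/2,95/2] z:[94/3,95/3] -> miss, prune
  N23 x:[5,21] y:[59/2,91/2] z:[74/3,88/3] -> miss, prune

13 AABB tests over nodes [0, 6, 9, 1, 8, 10, 16, 18, 3, 7, 11, 13, 23]; 2 leaves entered; closest P11.

== RESULT ==
13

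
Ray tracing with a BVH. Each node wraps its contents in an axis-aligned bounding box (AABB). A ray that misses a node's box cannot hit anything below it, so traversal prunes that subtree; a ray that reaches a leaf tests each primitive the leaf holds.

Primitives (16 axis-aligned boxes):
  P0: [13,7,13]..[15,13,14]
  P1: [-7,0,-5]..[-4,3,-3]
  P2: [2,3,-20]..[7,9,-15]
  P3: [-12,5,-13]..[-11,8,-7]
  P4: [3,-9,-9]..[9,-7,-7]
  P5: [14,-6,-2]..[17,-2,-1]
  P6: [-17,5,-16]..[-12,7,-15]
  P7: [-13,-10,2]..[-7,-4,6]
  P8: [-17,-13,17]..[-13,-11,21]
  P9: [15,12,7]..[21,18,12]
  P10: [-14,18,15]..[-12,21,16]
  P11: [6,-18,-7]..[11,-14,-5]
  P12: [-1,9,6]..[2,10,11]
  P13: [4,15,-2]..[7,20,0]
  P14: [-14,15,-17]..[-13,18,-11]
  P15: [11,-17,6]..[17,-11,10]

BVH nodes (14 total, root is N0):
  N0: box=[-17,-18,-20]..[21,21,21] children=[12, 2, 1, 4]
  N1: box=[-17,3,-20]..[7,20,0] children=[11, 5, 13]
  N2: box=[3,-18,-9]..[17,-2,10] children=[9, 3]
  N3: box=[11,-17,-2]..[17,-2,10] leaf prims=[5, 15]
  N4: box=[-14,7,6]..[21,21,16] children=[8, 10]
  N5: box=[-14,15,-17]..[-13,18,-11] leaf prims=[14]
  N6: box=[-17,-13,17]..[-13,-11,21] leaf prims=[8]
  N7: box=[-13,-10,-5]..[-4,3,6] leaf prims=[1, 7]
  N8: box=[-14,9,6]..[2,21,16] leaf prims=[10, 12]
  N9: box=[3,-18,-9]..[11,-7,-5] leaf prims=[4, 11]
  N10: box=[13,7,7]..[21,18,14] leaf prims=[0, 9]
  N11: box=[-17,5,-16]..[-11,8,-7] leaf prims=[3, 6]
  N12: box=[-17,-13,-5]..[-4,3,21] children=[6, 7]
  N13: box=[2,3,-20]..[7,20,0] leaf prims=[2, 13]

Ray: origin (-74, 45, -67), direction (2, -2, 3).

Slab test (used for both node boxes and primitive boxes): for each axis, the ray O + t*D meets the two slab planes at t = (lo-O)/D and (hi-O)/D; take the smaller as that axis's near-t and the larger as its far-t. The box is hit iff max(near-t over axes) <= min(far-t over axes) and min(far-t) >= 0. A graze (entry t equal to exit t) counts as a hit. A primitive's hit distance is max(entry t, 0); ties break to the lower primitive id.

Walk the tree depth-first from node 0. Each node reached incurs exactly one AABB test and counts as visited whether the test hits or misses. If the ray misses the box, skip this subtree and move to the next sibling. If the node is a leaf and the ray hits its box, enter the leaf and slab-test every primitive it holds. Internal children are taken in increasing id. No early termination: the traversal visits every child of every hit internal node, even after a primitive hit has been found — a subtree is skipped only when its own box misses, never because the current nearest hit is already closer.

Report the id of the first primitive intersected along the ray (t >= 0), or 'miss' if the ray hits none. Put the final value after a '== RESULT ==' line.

Walk:
N0 x:[57/2,95/2] y:[12,63/2] z:[47/3,88/3] -> hit [57/2,88/3], descend [1, 2, 4, 12]
  N1 x:[57/2,81/2] y:[25/2,21] z:[47/3,67/3] -> miss, prune
  N2 x:[77/2,91/2] y:[47/2,63/2] z:[58/3,77/3] -> miss, prune
  N4 x:[30,95/2] y:[12,19] z:[73/3,83/3] -> miss, prune
  N12 x:[57/2,35] y:[21,29] z:[62/3,88/3] -> hit [57/2,29], descend [6, 7]
    N6 x:[57/2,61/2] y:[28,29] z:[28,88/3] -> hit [57/2,29] leaf, test {P8@t=57/2}
    N7 x:[61/2,35] y:[21,55/2] z:[62/3,73/3] -> miss, prune

order=[0, 1, 2, 4, 12, 6, 7]  |boxes|=7  |leaves|=1  hit=P8

== RESULT ==
8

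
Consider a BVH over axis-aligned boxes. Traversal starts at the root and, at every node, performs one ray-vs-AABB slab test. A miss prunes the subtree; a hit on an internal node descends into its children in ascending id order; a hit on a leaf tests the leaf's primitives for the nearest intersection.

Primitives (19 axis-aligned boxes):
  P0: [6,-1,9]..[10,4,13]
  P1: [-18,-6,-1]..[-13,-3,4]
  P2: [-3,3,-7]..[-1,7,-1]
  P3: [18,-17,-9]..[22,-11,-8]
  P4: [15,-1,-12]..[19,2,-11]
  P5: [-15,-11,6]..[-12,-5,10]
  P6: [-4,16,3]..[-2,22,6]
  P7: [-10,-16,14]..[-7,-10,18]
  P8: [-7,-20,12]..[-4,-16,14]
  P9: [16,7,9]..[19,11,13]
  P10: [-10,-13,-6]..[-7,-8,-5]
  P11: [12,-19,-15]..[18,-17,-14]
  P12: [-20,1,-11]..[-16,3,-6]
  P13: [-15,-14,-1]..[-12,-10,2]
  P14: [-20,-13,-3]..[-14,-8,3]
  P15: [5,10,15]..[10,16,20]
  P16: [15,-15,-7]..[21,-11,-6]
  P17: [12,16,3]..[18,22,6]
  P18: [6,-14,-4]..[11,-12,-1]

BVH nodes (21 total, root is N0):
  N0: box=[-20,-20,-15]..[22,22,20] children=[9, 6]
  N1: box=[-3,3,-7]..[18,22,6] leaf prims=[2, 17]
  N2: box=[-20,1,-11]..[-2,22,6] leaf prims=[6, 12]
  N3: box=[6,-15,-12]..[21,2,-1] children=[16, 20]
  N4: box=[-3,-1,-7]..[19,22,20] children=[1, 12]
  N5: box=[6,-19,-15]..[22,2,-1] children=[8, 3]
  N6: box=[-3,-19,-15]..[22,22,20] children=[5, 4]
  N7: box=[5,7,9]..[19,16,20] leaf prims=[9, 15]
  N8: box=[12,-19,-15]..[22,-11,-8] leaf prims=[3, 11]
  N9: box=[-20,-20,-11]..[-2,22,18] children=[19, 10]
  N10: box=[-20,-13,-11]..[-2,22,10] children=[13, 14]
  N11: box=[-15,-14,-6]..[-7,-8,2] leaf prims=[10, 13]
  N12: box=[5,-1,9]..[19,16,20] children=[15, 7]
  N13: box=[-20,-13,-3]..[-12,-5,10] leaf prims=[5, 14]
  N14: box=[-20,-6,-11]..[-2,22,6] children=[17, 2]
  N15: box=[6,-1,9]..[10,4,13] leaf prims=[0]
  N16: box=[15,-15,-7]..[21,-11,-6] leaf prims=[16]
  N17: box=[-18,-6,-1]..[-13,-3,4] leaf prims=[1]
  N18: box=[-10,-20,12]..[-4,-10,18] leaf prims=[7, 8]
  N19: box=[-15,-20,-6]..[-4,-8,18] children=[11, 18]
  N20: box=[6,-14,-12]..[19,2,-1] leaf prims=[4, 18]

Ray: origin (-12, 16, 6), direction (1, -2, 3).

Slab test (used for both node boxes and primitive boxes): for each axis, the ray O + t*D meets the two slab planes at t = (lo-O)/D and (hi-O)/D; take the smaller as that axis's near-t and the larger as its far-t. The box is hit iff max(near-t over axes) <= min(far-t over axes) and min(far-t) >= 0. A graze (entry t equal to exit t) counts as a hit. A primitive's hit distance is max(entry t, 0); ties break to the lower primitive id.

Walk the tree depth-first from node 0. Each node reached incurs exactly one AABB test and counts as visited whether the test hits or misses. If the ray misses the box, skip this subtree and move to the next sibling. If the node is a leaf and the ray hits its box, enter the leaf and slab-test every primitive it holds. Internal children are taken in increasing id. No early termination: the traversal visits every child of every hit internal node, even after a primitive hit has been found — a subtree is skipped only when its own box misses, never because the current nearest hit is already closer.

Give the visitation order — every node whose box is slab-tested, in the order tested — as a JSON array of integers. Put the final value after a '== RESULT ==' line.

Walk:
N0 x:[-8,34] y:[-3,18] z:[-7,14/3] -> hit [-3,14/3], descend [6, 9]
  N6 x:[9,34] y:[-3,35/2] z:[-7,14/3] -> miss, prune
  N9 x:[-8,10] y:[-3,18] z:[-17/3,4] -> hit [-3,4], descend [10, 19]
    N10 x:[-8,10] y:[-3,29/2] z:[-17/3,4/3] -> hit [-3,4/3], descend [13, 14]
      N13 x:[-8,0] y:[21/2,29/2] z:[-3,4/3] -> miss, prune
      N14 x:[-8,10] y:[-3,11] z:[-17/3,0] -> hit [-3,0], descend [2, 17]
        N2 x:[-8,10] y:[-3,15/2] z:[-17/3,0] -> hit [-3,0] leaf, test {P6(miss), P12(miss)}
        N17 x:[-6,-1] y:[19/2,11] z:[-7/3,-2/3] -> miss, prune
    N19 x:[-3,8] y:[12,18] z:[-4,4] -> miss, prune

9 AABB tests over nodes [0, 6, 9, 10, 13, 14, 2, 17, 19]; 1 leaf entered; closest miss.

== RESULT ==
[0, 6, 9, 10, 13, 14, 2, 17, 19]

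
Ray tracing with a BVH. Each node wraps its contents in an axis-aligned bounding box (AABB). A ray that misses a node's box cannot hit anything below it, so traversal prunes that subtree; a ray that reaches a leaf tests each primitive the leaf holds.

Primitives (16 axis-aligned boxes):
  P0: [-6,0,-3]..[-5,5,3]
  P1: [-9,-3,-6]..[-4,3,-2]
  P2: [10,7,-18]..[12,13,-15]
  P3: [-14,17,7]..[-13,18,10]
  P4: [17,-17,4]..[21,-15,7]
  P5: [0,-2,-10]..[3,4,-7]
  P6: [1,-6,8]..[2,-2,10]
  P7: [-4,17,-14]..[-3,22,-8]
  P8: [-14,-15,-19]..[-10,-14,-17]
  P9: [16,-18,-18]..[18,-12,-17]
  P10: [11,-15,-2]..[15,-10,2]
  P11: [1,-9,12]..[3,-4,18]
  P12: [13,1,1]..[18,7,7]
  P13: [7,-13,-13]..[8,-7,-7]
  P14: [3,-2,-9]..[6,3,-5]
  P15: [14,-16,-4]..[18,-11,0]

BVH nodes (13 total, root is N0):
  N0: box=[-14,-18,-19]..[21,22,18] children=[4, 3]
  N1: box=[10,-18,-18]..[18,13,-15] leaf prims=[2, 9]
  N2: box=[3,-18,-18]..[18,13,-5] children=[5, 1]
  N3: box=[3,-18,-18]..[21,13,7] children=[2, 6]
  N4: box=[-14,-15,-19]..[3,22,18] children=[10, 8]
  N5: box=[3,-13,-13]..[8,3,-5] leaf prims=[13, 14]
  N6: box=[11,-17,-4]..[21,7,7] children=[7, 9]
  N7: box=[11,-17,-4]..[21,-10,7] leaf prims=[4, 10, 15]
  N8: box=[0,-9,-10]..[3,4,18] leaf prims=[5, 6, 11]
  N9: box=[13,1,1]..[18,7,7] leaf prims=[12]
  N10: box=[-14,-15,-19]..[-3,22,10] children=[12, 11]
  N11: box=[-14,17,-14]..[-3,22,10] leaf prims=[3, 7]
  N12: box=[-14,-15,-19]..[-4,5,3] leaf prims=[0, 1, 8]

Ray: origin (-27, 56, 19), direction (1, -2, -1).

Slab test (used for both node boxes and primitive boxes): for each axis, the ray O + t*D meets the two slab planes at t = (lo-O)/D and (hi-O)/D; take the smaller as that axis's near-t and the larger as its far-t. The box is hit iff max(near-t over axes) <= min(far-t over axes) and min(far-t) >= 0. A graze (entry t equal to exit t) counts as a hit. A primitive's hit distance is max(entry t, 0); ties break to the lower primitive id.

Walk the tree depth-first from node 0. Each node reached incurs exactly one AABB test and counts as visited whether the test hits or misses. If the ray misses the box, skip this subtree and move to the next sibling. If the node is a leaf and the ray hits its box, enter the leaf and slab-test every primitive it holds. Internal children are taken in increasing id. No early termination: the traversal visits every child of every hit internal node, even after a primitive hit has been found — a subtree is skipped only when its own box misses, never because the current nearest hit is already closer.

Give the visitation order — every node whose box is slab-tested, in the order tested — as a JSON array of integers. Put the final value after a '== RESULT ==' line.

Trace the traversal:
N0 x:[13,48] y:[17,37] z:[1,38] -> hit [17,37], descend [3, 4]
  N3 x:[30,48] y:[43/2,37] z:[12,37] -> hit [30,37], descend [2, 6]
    N2 x:[30,45] y:[43/2,37] z:[24,37] -> hit [30,37], descend [1, 5]
      N1 x:[37,45] y:[43/2,37] z:[34,37] -> hit [37,37] leaf, test {P2(miss), P9(miss)}
      N5 x:[30,35] y:[53/2,69/2] z:[24,32] -> hit [30,32] leaf, test {P13(miss), P14(miss)}
    N6 x:[38,48] y:[49/2,73/2] z:[12,23] -> miss, prune
  N4 x:[13,30] y:[17,71/2] z:[1,38] -> hit [17,30], descend [8, 10]
    N8 x:[27,30] y:[26,65/2] z:[1,29] -> hit [27,29] leaf, test {P5@t=27, P6(miss), P11(miss)}
    N10 x:[13,24] y:[17,71/2] z:[9,38] -> hit [17,24], descend [11, 12]
      N11 x:[13,24] y:[17,39/2] z:[9,33] -> hit [17,39/2] leaf, test {P3(miss), P7(miss)}
      N12 x:[13,23] y:[51/2,71/2] z:[16,38] -> miss, prune

11 AABB tests over nodes [0, 3, 2, 1, 5, 6, 4, 8, 10, 11, 12]; 4 leaves entered; closest P5.

== RESULT ==
[0, 3, 2, 1, 5, 6, 4, 8, 10, 11, 12]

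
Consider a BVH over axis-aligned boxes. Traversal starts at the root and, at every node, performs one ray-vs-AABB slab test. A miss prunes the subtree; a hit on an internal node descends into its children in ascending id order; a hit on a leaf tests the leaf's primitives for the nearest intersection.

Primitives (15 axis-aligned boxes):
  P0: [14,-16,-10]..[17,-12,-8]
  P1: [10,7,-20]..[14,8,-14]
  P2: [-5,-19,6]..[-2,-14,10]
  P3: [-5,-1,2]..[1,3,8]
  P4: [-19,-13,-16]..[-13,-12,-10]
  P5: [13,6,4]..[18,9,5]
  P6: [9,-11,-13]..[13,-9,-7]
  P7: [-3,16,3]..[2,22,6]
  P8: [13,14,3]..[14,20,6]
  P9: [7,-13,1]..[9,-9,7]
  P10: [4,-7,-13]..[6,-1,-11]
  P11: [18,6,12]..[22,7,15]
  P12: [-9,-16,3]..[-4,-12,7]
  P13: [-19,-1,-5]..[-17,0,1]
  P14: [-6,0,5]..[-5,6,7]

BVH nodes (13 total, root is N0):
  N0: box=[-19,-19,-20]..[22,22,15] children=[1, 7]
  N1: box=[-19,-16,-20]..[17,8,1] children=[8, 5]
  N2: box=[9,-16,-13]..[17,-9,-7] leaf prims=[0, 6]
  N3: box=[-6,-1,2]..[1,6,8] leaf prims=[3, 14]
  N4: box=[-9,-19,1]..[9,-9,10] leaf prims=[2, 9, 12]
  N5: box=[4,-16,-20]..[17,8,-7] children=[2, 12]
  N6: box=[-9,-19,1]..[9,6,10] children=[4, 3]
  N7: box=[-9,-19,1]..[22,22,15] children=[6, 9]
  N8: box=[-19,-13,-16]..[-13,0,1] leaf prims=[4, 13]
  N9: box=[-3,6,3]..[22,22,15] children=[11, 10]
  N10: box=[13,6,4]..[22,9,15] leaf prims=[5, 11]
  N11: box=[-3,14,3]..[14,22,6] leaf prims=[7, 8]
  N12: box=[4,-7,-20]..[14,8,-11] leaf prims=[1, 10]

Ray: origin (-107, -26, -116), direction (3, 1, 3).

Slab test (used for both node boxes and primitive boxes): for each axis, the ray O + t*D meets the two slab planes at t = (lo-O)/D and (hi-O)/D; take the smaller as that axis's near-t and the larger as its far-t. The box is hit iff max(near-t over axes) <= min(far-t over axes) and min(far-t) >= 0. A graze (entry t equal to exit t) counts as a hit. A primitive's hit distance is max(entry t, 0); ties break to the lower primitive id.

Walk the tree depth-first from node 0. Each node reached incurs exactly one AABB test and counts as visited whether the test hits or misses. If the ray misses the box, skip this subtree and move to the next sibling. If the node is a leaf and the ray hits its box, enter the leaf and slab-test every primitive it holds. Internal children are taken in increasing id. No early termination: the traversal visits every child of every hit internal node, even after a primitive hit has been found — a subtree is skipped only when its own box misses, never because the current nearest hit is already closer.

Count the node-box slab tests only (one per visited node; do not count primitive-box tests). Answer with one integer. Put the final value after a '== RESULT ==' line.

Walk:
N0 x:[88/3,43] y:[7,48] z:[32,131/3] -> hit [32,43], descend [1, 7]
  N1 x:[88/3,124/3] y:[10,34] z:[32,39] -> hit [32,34], descend [5, 8]
    N5 x:[37,124/3] y:[10,34] z:[32,109/3] -> miss, prune
    N8 x:[88/3,94/3] y:[13,26] z:[100/3,39] -> miss, prune
  N7 x:[98/3,43] y:[7,48] z:[39,131/3] -> hit [39,43], descend [6, 9]
    N6 x:[98/3,116/3] y:[7,32] z:[39,42] -> miss, prune
    N9 x:[104/3,43] y:[32,48] z:[119/3,131/3] -> hit [119/3,43], descend [10, 11]
      N10 x:[40,43] y:[32,35] z:[40,131/3] -> miss, prune
      N11 x:[104/3,121/3] y:[40,48] z:[119/3,122/3] -> hit [40,121/3] leaf, test {P7(miss), P8@t=40}

order=[0, 1, 5, 8, 7, 6, 9, 10, 11]  |boxes|=9  |leaves|=1  hit=P8

== RESULT ==
9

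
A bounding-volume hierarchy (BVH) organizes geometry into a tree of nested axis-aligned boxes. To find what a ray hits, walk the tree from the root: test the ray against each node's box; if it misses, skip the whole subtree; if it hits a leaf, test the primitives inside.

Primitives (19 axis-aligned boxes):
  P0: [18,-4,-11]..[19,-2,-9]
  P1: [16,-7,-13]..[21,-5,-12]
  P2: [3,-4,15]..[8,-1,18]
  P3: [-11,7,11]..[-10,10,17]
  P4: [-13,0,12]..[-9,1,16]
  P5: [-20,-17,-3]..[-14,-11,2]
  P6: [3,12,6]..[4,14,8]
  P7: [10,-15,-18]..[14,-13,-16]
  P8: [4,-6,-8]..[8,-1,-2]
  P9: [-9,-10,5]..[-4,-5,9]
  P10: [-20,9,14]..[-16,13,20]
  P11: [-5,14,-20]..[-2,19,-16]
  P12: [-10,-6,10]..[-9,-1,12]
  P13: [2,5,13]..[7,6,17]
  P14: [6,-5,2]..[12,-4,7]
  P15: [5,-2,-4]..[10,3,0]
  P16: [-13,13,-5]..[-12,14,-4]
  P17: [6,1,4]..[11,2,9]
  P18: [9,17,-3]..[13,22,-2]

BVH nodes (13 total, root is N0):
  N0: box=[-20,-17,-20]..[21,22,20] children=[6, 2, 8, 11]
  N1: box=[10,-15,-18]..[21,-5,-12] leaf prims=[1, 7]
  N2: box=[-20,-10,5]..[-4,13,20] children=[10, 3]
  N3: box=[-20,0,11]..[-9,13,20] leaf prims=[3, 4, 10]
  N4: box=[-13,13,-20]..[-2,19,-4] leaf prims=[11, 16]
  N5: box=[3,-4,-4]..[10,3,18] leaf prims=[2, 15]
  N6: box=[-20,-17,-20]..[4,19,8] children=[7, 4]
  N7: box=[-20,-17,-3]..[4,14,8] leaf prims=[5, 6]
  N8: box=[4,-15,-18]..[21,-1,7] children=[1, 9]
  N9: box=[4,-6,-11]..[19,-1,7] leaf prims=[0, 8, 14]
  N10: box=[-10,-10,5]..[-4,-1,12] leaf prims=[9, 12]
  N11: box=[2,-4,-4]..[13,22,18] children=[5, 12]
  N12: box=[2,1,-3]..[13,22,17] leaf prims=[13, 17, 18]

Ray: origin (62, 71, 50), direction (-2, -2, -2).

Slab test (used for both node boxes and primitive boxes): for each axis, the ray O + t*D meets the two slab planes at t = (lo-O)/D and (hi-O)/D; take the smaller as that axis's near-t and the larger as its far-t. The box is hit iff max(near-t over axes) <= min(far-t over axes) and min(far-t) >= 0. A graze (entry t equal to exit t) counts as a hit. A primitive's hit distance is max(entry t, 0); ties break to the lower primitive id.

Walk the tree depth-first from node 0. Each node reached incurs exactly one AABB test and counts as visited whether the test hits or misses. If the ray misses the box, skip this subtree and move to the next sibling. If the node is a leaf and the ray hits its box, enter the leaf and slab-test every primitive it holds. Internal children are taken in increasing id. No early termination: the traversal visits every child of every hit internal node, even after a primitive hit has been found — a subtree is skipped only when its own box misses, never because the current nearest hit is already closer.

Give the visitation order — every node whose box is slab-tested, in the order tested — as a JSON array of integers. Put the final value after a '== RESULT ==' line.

Walk:
N0 x:[41/2,41] y:[49/2,44] z:[15,35] -> hit [49/2,35], descend [2, 6, 8, 11]
  N2 x:[33,41] y:[29,81/2] z:[15,45/2] -> miss, prune
  N6 x:[29,41] y:[26,44] z:[21,35] -> hit [29,35], descend [4, 7]
    N4 x:[32,75/2] y:[26,29] z:[27,35] -> miss, prune
    N7 x:[29,41] y:[57/2,44] z:[21,53/2] -> miss, prune
  N8 x:[41/2,29] y:[36,43] z:[43/2,34] -> miss, prune
  N11 x:[49/2,30] y:[49/2,75/2] z:[16,27] -> hit [49/2,27], descend [5, 12]
    N5 x:[26,59/2] y:[34,75/2] z:[16,27] -> miss, prune
    N12 x:[49/2,30] y:[49/2,35] z:[33/2,53/2] -> hit [49/2,53/2] leaf, test {P13(miss), P17(miss), P18@t=26}

order=[0, 2, 6, 4, 7, 8, 11, 5, 12]  |boxes|=9  |leaves|=1  hit=P18

== RESULT ==
[0, 2, 6, 4, 7, 8, 11, 5, 12]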